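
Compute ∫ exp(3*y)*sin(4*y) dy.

Let I denote the integral. Integrate by parts with u = sin(4*y), dv = exp(3*y) dy, so v = exp(3*y)/3: I = exp(3*y)*sin(4*y)/3 − (4/3)·∫ exp(3*y)*cos(4*y) dy.
Apply parts again with u = cos(4*y), dv = exp(3*y) dy: ∫ exp(3*y)*cos(4*y) dy = exp(3*y)*cos(4*y)/3 + (4/3)·I. Substituting back brings back I: I = exp(3*y)*sin(4*y)/3 - 4*exp(3*y)*cos(4*y)/9 − (16/9)·I.
Solving for I: (1 + 16/9)·I equals the remaining terms, so I = (9/25)·(exp(3*y)*sin(4*y)/3 - 4*exp(3*y)*cos(4*y)/9).

3*exp(3*y)*sin(4*y)/25 - 4*exp(3*y)*cos(4*y)/25 + C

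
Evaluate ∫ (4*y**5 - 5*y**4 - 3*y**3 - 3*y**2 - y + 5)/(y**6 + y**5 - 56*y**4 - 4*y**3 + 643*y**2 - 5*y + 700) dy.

713839*log(y - 5)/438048 - 1741*log(y + 4)/1377 + 26113*log(y + 7)/7200 + 2283*log(y**2 + 1)/574600 + 1119*atan(y)/287300 - 2975/(936*y - 4680) + C

Factor the denominator: (y - 5)**2*(y + 4)*(y + 7)*(y**2 + 1).
Partial-fraction decomposition: 3*(761*y + 373)/(287300*(y**2 + 1)) + 26113/(7200*(y + 7)) - 1741/(1377*(y + 4)) + 713839/(438048*(y - 5)) + 2975/(936*(y - 5)**2).
Integrate each term; A/(y−a) gives A·log|y−a|; the (By+D)/(y²+p²) term gives a log and an atan.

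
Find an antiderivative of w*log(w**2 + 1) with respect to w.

Let u = w**2 + 1, so du = (2*w) dw.
The integral becomes (1/2)·∫ log(u) du; integrate by parts with u′=log(u), dv′=du.

w**2*log(w**2 + 1)/2 - w**2/2 + log(w**2 + 1)/2 + C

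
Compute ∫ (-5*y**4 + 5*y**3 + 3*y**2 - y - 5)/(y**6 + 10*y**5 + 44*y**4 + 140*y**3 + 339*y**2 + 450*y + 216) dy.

Factor the denominator: (y + 1)*(y + 2)*(y + 3)*(y + 4)*(y**2 + 9).
Partial-fraction decomposition: -23*(34*y - 471)/(5850*(y**2 + 9)) + 1553/(150*(y + 4)) - 515/(36*(y + 3)) + 111/(26*(y + 2)) - 11/(60*(y + 1)).
Integrate each term; A/(y−a) gives A·log|y−a|; the (By+D)/(y²+p²) term gives a log and an atan.

-11*log(y + 1)/60 + 111*log(y + 2)/26 - 515*log(y + 3)/36 + 1553*log(y + 4)/150 - 391*log(y**2 + 9)/5850 + 3611*atan(y/3)/5850 + C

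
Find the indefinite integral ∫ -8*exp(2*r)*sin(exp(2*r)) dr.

Let u = exp(2*r), so du = (2*exp(2*r)) dr.
Rewriting, the integral becomes -4·∫ sin(u) du = -4·-cos(u).
Substituting back, u = exp(2*r).

4*cos(exp(2*r)) + C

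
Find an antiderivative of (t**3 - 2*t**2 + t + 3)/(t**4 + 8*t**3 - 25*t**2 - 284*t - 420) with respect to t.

153*log(t - 6)/1144 + log(t + 2)/8 - 59*log(t + 5)/22 + 89*log(t + 7)/26 + C

Factor the denominator: (t - 6)*(t + 2)*(t + 5)*(t + 7).
Partial-fraction decomposition: 89/(26*(t + 7)) - 59/(22*(t + 5)) + 1/(8*(t + 2)) + 153/(1144*(t - 6)).
Integrate each term: A/(t−a) contributes A·log|t−a|.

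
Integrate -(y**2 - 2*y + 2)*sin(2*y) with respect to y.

y**2*cos(2*y)/2 - y*sin(2*y)/2 - y*cos(2*y) + sin(2*y)/2 + 3*cos(2*y)/4 + C

Use integration by parts with u = y**2 - 2*y + 2, dv = -sin(2*y) dy, so v = cos(2*y)/2.
Apply parts 2 times (tabular method): alternate signs, differentiate u down to 0, integrate dv up.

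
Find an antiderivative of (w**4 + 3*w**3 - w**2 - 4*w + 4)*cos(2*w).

w**4*sin(2*w)/2 + 3*w**3*sin(2*w)/2 + w**3*cos(2*w) - 2*w**2*sin(2*w) + 9*w**2*cos(2*w)/4 - 17*w*sin(2*w)/4 - 2*w*cos(2*w) + 3*sin(2*w) - 17*cos(2*w)/8 + C

Use integration by parts with u = w**4 + 3*w**3 - w**2 - 4*w + 4, dv = cos(2*w) dw, so v = sin(2*w)/2.
Apply parts 4 times (tabular method): alternate signs, differentiate u down to 0, integrate dv up.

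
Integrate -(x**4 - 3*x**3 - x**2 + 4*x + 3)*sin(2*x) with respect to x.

Use integration by parts with u = x**4 - 3*x**3 - x**2 + 4*x + 3, dv = -sin(2*x) dx, so v = cos(2*x)/2.
Apply parts 4 times (tabular method): alternate signs, differentiate u down to 0, integrate dv up.

x**4*cos(2*x)/2 - x**3*sin(2*x) - 3*x**3*cos(2*x)/2 + 9*x**2*sin(2*x)/4 - 2*x**2*cos(2*x) + 2*x*sin(2*x) + 17*x*cos(2*x)/4 - 17*sin(2*x)/8 + 5*cos(2*x)/2 + C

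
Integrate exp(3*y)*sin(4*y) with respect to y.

3*exp(3*y)*sin(4*y)/25 - 4*exp(3*y)*cos(4*y)/25 + C

Let I denote the integral. Integrate by parts with u = sin(4*y), dv = exp(3*y) dy, so v = exp(3*y)/3: I = exp(3*y)*sin(4*y)/3 − (4/3)·∫ exp(3*y)*cos(4*y) dy.
Apply parts again with u = cos(4*y), dv = exp(3*y) dy: ∫ exp(3*y)*cos(4*y) dy = exp(3*y)*cos(4*y)/3 + (4/3)·I. Substituting back brings back I: I = exp(3*y)*sin(4*y)/3 - 4*exp(3*y)*cos(4*y)/9 − (16/9)·I.
Solving for I: (1 + 16/9)·I equals the remaining terms, so I = (9/25)·(exp(3*y)*sin(4*y)/3 - 4*exp(3*y)*cos(4*y)/9).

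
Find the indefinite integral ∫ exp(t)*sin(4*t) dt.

Let I denote the integral. Integrate by parts with u = sin(4*t), dv = exp(t) dt, so v = exp(t): I = exp(t)*sin(4*t) − 4·∫ exp(t)*cos(4*t) dt.
Apply parts again with u = cos(4*t), dv = exp(t) dt: ∫ exp(t)*cos(4*t) dt = exp(t)*cos(4*t) + 4·I. Substituting back brings back I: I = exp(t)*sin(4*t) - 4*exp(t)*cos(4*t) − 16·I.
Solving for I: (1 + 16)·I equals the remaining terms, so I = (1/17)·(exp(t)*sin(4*t) - 4*exp(t)*cos(4*t)).

exp(t)*sin(4*t)/17 - 4*exp(t)*cos(4*t)/17 + C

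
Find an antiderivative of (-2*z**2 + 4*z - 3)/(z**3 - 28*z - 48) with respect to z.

Factor the denominator: (z - 6)*(z + 2)*(z + 4).
Partial-fraction decomposition: -51/(20*(z + 4)) + 19/(16*(z + 2)) - 51/(80*(z - 6)).
Integrate each term: A/(z−a) contributes A·log|z−a|.

-51*log(z - 6)/80 + 19*log(z + 2)/16 - 51*log(z + 4)/20 + C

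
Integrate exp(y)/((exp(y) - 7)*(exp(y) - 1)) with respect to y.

log(exp(y) - 7)/6 - log(exp(y) - 1)/6 + C

Let u = e^y, du = e^y dy.
The integral becomes ∫ du/((u-7)(u-1)); decompose into partial fractions.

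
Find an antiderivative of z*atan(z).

z**2*atan(z)/2 - z/2 + atan(z)/2 + C

Use integration by parts with u = arctan(z), dv = z dz.
Then du = 1/(z**2 + 1) dz.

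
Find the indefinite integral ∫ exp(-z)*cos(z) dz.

exp(-z)*sin(z)/2 - exp(-z)*cos(z)/2 + C

Let I denote the integral. Integrate by parts with u = cos(z), dv = exp(-z) dz, so v = -exp(-z): I = -exp(-z)*cos(z) − ∫ exp(-z)*sin(z) dz.
Apply parts again with u = sin(z), dv = exp(-z) dz: ∫ exp(-z)*sin(z) dz = -exp(-z)*sin(z) + I. Substituting back brings back I: I = exp(-z)*sin(z) - exp(-z)*cos(z) − I.
Solving for I: (1 + 1)·I equals the remaining terms, so I = (1/2)·(exp(-z)*sin(z) - exp(-z)*cos(z)).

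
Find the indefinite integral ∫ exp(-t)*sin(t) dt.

Let I denote the integral. Integrate by parts with u = sin(t), dv = exp(-t) dt, so v = -exp(-t): I = -exp(-t)*sin(t) + ∫ exp(-t)*cos(t) dt.
Apply parts again with u = cos(t), dv = exp(-t) dt: ∫ exp(-t)*cos(t) dt = -exp(-t)*cos(t) − I. Substituting back brings back I: I = -exp(-t)*sin(t) - exp(-t)*cos(t) − I.
Solving for I: (1 + 1)·I equals the remaining terms, so I = (1/2)·(-exp(-t)*sin(t) - exp(-t)*cos(t)).

-exp(-t)*sin(t)/2 - exp(-t)*cos(t)/2 + C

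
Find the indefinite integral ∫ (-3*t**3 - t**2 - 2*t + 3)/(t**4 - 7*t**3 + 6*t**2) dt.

log(t)/4 - 77*log(t - 6)/20 + 3*log(t - 1)/5 - 1/(2*t) + C

Factor the denominator: t**2*(t - 6)*(t - 1).
Partial-fraction decomposition: 3/(5*(t - 1)) - 77/(20*(t - 6)) + 1/(4*t) + 1/(2*t**2).
Integrate each term; A/(t−a) gives A·log|t−a|; A/(t−a)² gives −A/(t−a).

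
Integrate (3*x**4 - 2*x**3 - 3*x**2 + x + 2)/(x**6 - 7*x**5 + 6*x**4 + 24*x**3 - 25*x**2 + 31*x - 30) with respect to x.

1557*log(x - 5)/1456 - 167*log(x - 3)/200 + log(x - 1)/48 - 52*log(x + 2)/525 - 203*log(x**2 + 1)/2600 - 79*atan(x)/1300 + C

Factor the denominator: (x - 5)*(x - 3)*(x - 1)*(x + 2)*(x**2 + 1).
Partial-fraction decomposition: -(203*x + 79)/(1300*(x**2 + 1)) - 52/(525*(x + 2)) + 1/(48*(x - 1)) - 167/(200*(x - 3)) + 1557/(1456*(x - 5)).
Integrate each term; A/(x−a) gives A·log|x−a|; the (Bx+D)/(x²+p²) term gives a log and an atan.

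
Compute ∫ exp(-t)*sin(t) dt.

Let I denote the integral. Integrate by parts with u = sin(t), dv = exp(-t) dt, so v = -exp(-t): I = -exp(-t)*sin(t) + ∫ exp(-t)*cos(t) dt.
Apply parts again with u = cos(t), dv = exp(-t) dt: ∫ exp(-t)*cos(t) dt = -exp(-t)*cos(t) − I. Substituting back brings back I: I = -exp(-t)*sin(t) - exp(-t)*cos(t) − I.
Solving for I: (1 + 1)·I equals the remaining terms, so I = (1/2)·(-exp(-t)*sin(t) - exp(-t)*cos(t)).

-exp(-t)*sin(t)/2 - exp(-t)*cos(t)/2 + C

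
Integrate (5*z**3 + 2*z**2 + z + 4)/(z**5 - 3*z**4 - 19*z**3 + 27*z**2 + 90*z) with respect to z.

Factor the denominator: z*(z - 5)*(z - 3)*(z + 2)*(z + 3).
Partial-fraction decomposition: -29/(36*(z + 3)) + 3/(7*(z + 2)) - 8/(9*(z - 3)) + 171/(140*(z - 5)) + 2/(45*z).
Integrate each term: A/(z−a) contributes A·log|z−a|.

2*log(z)/45 + 171*log(z - 5)/140 - 8*log(z - 3)/9 + 3*log(z + 2)/7 - 29*log(z + 3)/36 + C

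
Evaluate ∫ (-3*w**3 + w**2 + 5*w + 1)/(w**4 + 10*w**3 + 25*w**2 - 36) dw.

Factor the denominator: (w - 1)*(w + 2)*(w + 3)*(w + 6).
Partial-fraction decomposition: -655/(84*(w + 6)) + 19/(3*(w + 3)) - 19/(12*(w + 2)) + 1/(21*(w - 1)).
Integrate each term: A/(w−a) contributes A·log|w−a|.

log(w - 1)/21 - 19*log(w + 2)/12 + 19*log(w + 3)/3 - 655*log(w + 6)/84 + C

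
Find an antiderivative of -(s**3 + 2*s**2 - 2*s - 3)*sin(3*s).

s**3*cos(3*s)/3 - s**2*sin(3*s)/3 + 2*s**2*cos(3*s)/3 - 4*s*sin(3*s)/9 - 8*s*cos(3*s)/9 + 8*sin(3*s)/27 - 31*cos(3*s)/27 + C

Use integration by parts with u = s**3 + 2*s**2 - 2*s - 3, dv = -sin(3*s) ds, so v = cos(3*s)/3.
Apply parts 3 times (tabular method): alternate signs, differentiate u down to 0, integrate dv up.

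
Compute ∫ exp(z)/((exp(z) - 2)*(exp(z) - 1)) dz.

log(exp(z) - 2) - log(exp(z) - 1) + C

Let u = e^z, du = e^z dz.
The integral becomes ∫ du/((u-2)(u-1)); decompose into partial fractions.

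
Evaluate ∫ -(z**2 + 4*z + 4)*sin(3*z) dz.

Use integration by parts with u = z**2 + 4*z + 4, dv = -sin(3*z) dz, so v = cos(3*z)/3.
Apply parts 2 times (tabular method): alternate signs, differentiate u down to 0, integrate dv up.

z**2*cos(3*z)/3 - 2*z*sin(3*z)/9 + 4*z*cos(3*z)/3 - 4*sin(3*z)/9 + 34*cos(3*z)/27 + C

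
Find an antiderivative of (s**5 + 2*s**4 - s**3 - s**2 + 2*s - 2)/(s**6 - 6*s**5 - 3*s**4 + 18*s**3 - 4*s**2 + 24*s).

Factor the denominator: s*(s - 6)*(s - 2)*(s + 2)*(s**2 + 1).
Partial-fraction decomposition: -(2*s - 25)/(185*(s**2 + 1)) + 1/(160*(s + 2)) - 27/(80*(s - 2)) + 5063/(3552*(s - 6)) - 1/(12*s).
Integrate each term; A/(s−a) gives A·log|s−a|; the (Bs+D)/(s²+p²) term gives a log and an atan.

-log(s)/12 + 5063*log(s - 6)/3552 - 27*log(s - 2)/80 + log(s + 2)/160 - log(s**2 + 1)/185 + 5*atan(s)/37 + C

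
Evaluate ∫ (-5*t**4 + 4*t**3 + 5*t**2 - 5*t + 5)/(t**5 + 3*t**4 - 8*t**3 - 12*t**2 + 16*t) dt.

5*log(t)/16 - 11*log(t - 2)/16 - 4*log(t - 1)/15 + 77*log(t + 2)/48 - 477*log(t + 4)/80 + C

Factor the denominator: t*(t - 2)*(t - 1)*(t + 2)*(t + 4).
Partial-fraction decomposition: -477/(80*(t + 4)) + 77/(48*(t + 2)) - 4/(15*(t - 1)) - 11/(16*(t - 2)) + 5/(16*t).
Integrate each term: A/(t−a) contributes A·log|t−a|.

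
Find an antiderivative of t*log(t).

t**2*log(t)/2 - t**2/4 + C

Use integration by parts with u = log(t), dv = t dt.
Then du = 1/t dt and v = t**2/2.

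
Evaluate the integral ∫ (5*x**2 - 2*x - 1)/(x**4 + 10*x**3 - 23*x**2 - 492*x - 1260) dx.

115*log(x - 7)/1014 - 67*log(x + 5)/6 + 1868*log(x + 6)/169 - 191/(13*x + 78) + C

Factor the denominator: (x - 7)*(x + 5)*(x + 6)**2.
Partial-fraction decomposition: 1868/(169*(x + 6)) + 191/(13*(x + 6)**2) - 67/(6*(x + 5)) + 115/(1014*(x - 7)).
Integrate each term; A/(x−a) gives A·log|x−a|; A/(x−a)² gives −A/(x−a).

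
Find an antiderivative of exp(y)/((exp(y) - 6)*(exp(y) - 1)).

Let u = e^y, du = e^y dy.
The integral becomes ∫ du/((u-6)(u-1)); decompose into partial fractions.

log(exp(y) - 6)/5 - log(exp(y) - 1)/5 + C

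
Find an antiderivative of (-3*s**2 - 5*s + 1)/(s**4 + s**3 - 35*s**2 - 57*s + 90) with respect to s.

Factor the denominator: (s - 6)*(s - 1)*(s + 3)*(s + 5).
Partial-fraction decomposition: 49/(132*(s + 5)) - 11/(72*(s + 3)) + 7/(120*(s - 1)) - 137/(495*(s - 6)).
Integrate each term: A/(s−a) contributes A·log|s−a|.

-137*log(s - 6)/495 + 7*log(s - 1)/120 - 11*log(s + 3)/72 + 49*log(s + 5)/132 + C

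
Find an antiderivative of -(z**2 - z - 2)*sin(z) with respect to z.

Use integration by parts with u = z**2 - z - 2, dv = -sin(z) dz, so v = cos(z).
Apply parts 2 times (tabular method): alternate signs, differentiate u down to 0, integrate dv up.

z**2*cos(z) - 2*z*sin(z) - z*cos(z) + sin(z) - 4*cos(z) + C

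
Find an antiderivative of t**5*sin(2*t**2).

Let u = t², du = 2t dt; rewrite as (1/2)∫ u^2·sin(2u) du.
Now integrate by parts 2 times.

-t**4*cos(2*t**2)/4 + t**2*sin(2*t**2)/4 + cos(2*t**2)/8 + C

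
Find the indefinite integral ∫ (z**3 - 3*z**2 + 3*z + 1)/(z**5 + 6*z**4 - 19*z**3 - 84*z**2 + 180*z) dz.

Factor the denominator: z*(z - 3)*(z - 2)*(z + 5)*(z + 6).
Partial-fraction decomposition: -341/(432*(z + 6)) + 107/(140*(z + 5)) - 3/(112*(z - 2)) + 5/(108*(z - 3)) + 1/(180*z).
Integrate each term: A/(z−a) contributes A·log|z−a|.

log(z)/180 + 5*log(z - 3)/108 - 3*log(z - 2)/112 + 107*log(z + 5)/140 - 341*log(z + 6)/432 + C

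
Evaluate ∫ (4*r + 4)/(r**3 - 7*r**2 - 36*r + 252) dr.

Factor the denominator: (r - 7)*(r - 6)*(r + 6).
Partial-fraction decomposition: -5/(39*(r + 6)) - 7/(3*(r - 6)) + 32/(13*(r - 7)).
Integrate each term: A/(r−a) contributes A·log|r−a|.

32*log(r - 7)/13 - 7*log(r - 6)/3 - 5*log(r + 6)/39 + C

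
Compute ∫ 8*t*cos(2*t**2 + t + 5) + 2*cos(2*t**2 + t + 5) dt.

2*sin(2*t**2 + t + 5) + C

Let u = 2*t**2 + t + 5, so du = (4*t + 1) dt.
Rewriting, the integral becomes 2·∫ cos(u) du = 2·sin(u).
Substituting back, u = 2*t**2 + t + 5.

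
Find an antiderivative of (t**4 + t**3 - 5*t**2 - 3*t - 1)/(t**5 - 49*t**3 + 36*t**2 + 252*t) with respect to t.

Factor the denominator: t*(t - 6)*(t - 3)*(t + 2)*(t + 7).
Partial-fraction decomposition: 141/(350*(t + 7)) + 7/(400*(t + 2)) - 53/(450*(t - 3)) + 101/(144*(t - 6)) - 1/(252*t).
Integrate each term: A/(t−a) contributes A·log|t−a|.

-log(t)/252 + 101*log(t - 6)/144 - 53*log(t - 3)/450 + 7*log(t + 2)/400 + 141*log(t + 7)/350 + C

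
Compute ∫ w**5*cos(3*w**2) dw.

w**4*sin(3*w**2)/6 + w**2*cos(3*w**2)/9 - sin(3*w**2)/27 + C

Let u = w², du = 2w dw; rewrite as (1/2)∫ u^2·cos(3u) du.
Now integrate by parts 2 times.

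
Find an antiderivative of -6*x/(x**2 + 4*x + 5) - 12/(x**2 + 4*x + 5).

Let u = x**2 + 4*x + 5, so du = (2*x + 4) dx.
Rewriting, the integral becomes -3·∫ 1/u du = -3·log(u).
Substituting back, u = x**2 + 4*x + 5.

-3*log(x**2 + 4*x + 5) + C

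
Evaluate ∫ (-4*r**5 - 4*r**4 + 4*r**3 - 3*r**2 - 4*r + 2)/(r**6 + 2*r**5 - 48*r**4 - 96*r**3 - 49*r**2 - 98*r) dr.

Factor the denominator: r*(r - 7)*(r + 2)*(r + 7)*(r**2 + 1).
Partial-fraction decomposition: -(2*r - 5)/(50*(r**2 + 1)) - 11227/(4900*(r + 7)) + 1/(15*(r + 2)) - 25211/(14700*(r - 7)) - 1/(49*r).
Integrate each term; A/(r−a) gives A·log|r−a|; the (Br+D)/(r²+p²) term gives a log and an atan.

-log(r)/49 - 25211*log(r - 7)/14700 + log(r + 2)/15 - 11227*log(r + 7)/4900 - log(r**2 + 1)/50 + atan(r)/10 + C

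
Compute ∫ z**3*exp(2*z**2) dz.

(2*z**2 - 1)*exp(2*z**2)/8 + C

Let u = z², du = 2z dz; rewrite as (1/2)∫ u^1·exp(2u) du.
Now integrate by parts 1 time.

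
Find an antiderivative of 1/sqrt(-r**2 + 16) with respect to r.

asin(r/4) + C

Substitute r = 4·sin(θ), so dr = 4·cos(θ) dθ and the radical becomes sqrt(-r**2 + 16) = 4·cos(θ) by the Pythagorean identity.
Integrate the resulting trig expression in θ, then back-substitute θ = asin(r/4), sin(θ) = r/4, cos(θ) = sqrt(-r**2 + 16)/4 (absorbing any constant into C).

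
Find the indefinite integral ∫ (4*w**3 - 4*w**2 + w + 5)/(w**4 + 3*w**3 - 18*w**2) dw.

Factor the denominator: w**2*(w - 3)*(w + 6).
Partial-fraction decomposition: 1009/(324*(w + 6)) + 80/(81*(w - 3)) - 11/(108*w) - 5/(18*w**2).
Integrate each term; A/(w−a) gives A·log|w−a|; A/(w−a)² gives −A/(w−a).

-11*log(w)/108 + 80*log(w - 3)/81 + 1009*log(w + 6)/324 + 5/(18*w) + C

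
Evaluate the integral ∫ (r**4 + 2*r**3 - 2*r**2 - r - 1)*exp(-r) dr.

Use integration by parts with u = r**4 + 2*r**3 - 2*r**2 - r - 1, dv = exp(-r) dr, so v = -exp(-r).
Apply parts 4 times (tabular method): alternate signs, differentiate u down to 0, integrate dv up.

(-r**4 - 6*r**3 - 16*r**2 - 31*r - 30)*exp(-r) + C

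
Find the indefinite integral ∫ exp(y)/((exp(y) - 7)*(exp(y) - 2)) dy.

Let u = e^y, du = e^y dy.
The integral becomes ∫ du/((u-7)(u-2)); decompose into partial fractions.

log(exp(y) - 7)/5 - log(exp(y) - 2)/5 + C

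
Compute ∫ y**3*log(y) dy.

y**4*log(y)/4 - y**4/16 + C

Use integration by parts with u = log(y), dv = y**3 dy.
Then du = 1/y dy and v = y**4/4.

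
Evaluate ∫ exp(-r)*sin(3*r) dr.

-exp(-r)*sin(3*r)/10 - 3*exp(-r)*cos(3*r)/10 + C

Let I denote the integral. Integrate by parts with u = sin(3*r), dv = exp(-r) dr, so v = -exp(-r): I = -exp(-r)*sin(3*r) + 3·∫ exp(-r)*cos(3*r) dr.
Apply parts again with u = cos(3*r), dv = exp(-r) dr: ∫ exp(-r)*cos(3*r) dr = -exp(-r)*cos(3*r) − 3·I. Substituting back brings back I: I = -exp(-r)*sin(3*r) - 3*exp(-r)*cos(3*r) − 9·I.
Solving for I: (1 + 9)·I equals the remaining terms, so I = (1/10)·(-exp(-r)*sin(3*r) - 3*exp(-r)*cos(3*r)).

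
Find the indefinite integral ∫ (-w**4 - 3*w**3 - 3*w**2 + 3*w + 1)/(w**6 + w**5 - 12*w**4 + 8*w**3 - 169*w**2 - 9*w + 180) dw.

Factor the denominator: (w - 4)*(w - 1)*(w + 1)*(w + 5)*(w**2 + 9).
Partial-fraction decomposition: (817*w - 1807)/(8500*(w**2 + 9)) + 113/(2448*(w + 5)) - 3/(400*(w + 1)) + 1/(120*(w - 1)) - 161/(1125*(w - 4)).
Integrate each term; A/(w−a) gives A·log|w−a|; the (Bw+D)/(w²+p²) term gives a log and an atan.

-161*log(w - 4)/1125 + log(w - 1)/120 - 3*log(w + 1)/400 + 113*log(w + 5)/2448 + 817*log(w**2 + 9)/17000 - 1807*atan(w/3)/25500 + C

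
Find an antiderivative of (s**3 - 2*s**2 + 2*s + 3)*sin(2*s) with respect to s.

-s**3*cos(2*s)/2 + 3*s**2*sin(2*s)/4 + s**2*cos(2*s) - s*sin(2*s) - s*cos(2*s)/4 + sin(2*s)/8 - 2*cos(2*s) + C

Use integration by parts with u = s**3 - 2*s**2 + 2*s + 3, dv = sin(2*s) ds, so v = -cos(2*s)/2.
Apply parts 3 times (tabular method): alternate signs, differentiate u down to 0, integrate dv up.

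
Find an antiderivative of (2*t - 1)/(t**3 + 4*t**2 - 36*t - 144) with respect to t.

11*log(t - 6)/120 + 9*log(t + 4)/20 - 13*log(t + 6)/24 + C

Factor the denominator: (t - 6)*(t + 4)*(t + 6).
Partial-fraction decomposition: -13/(24*(t + 6)) + 9/(20*(t + 4)) + 11/(120*(t - 6)).
Integrate each term: A/(t−a) contributes A·log|t−a|.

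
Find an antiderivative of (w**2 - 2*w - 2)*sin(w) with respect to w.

Use integration by parts with u = w**2 - 2*w - 2, dv = sin(w) dw, so v = -cos(w).
Apply parts 2 times (tabular method): alternate signs, differentiate u down to 0, integrate dv up.

-w**2*cos(w) + 2*w*sin(w) + 2*w*cos(w) - 2*sin(w) + 4*cos(w) + C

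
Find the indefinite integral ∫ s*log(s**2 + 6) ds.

Let u = s**2 + 6, so du = (2*s) ds.
The integral becomes (1/2)·∫ log(u) du; integrate by parts with u′=log(u), dv′=du.

s**2*log(s**2 + 6)/2 - s**2/2 + 3*log(s**2 + 6) + C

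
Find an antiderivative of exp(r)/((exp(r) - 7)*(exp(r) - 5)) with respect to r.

Let u = e^r, du = e^r dr.
The integral becomes ∫ du/((u-5)(u-7)); decompose into partial fractions.

log(exp(r) - 7)/2 - log(exp(r) - 5)/2 + C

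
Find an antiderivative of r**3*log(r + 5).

r**4*log(r + 5)/4 - r**4/16 + 5*r**3/12 - 25*r**2/8 + 125*r/4 - 625*log(r + 5)/4 + C

Use integration by parts with u = log(r + 5), dv = r**3 dr.
Then du = 1/(r + 5) dr and v = r**4/4.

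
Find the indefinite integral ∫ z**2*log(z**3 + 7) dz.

z**3*log(z**3 + 7)/3 - z**3/3 + 7*log(z**3 + 7)/3 + C

Let u = z**3 + 7, so du = (3*z**2) dz.
The integral becomes (1/3)·∫ log(u) du; integrate by parts with u′=log(u), dv′=du.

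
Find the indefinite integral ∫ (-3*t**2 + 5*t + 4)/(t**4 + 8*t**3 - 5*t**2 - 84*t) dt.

Factor the denominator: t*(t - 3)*(t + 4)*(t + 7).
Partial-fraction decomposition: 89/(105*(t + 7)) - 16/(21*(t + 4)) - 4/(105*(t - 3)) - 1/(21*t).
Integrate each term: A/(t−a) contributes A·log|t−a|.

-log(t)/21 - 4*log(t - 3)/105 - 16*log(t + 4)/21 + 89*log(t + 7)/105 + C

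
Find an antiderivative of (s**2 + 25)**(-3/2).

Substitute s = 5·tan(θ), so ds = 5·sec(θ)^2 dθ and the radical becomes sqrt(s**2 + 25) = 5·sec(θ) by the Pythagorean identity.
Integrate the resulting trig expression in θ, then back-substitute tan(θ) = s/5, sec(θ) = sqrt(s**2 + 25)/5 (absorbing any constant into C).

s/(25*sqrt(s**2 + 25)) + C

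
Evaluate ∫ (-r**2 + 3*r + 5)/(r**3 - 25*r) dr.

-log(r)/5 - log(r - 5)/10 - 7*log(r + 5)/10 + C

Factor the denominator: r*(r - 5)*(r + 5).
Partial-fraction decomposition: -7/(10*(r + 5)) - 1/(10*(r - 5)) - 1/(5*r).
Integrate each term: A/(r−a) contributes A·log|r−a|.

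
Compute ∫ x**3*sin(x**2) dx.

-x**2*cos(x**2)/2 + sin(x**2)/2 + C

Let u = x², du = 2x dx; rewrite as (1/2)∫ u^1·sin(1u) du.
Now integrate by parts 1 time.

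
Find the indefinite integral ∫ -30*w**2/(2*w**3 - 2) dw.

Let u = 2*w**3 - 2, so du = (6*w**2) dw.
Rewriting, the integral becomes -5·∫ 1/u du = -5·log(u).
Substituting back, u = 2*w**3 - 2.

-5*log(2*w**3 - 2) + C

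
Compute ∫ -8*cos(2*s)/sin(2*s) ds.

Let u = sin(2*s), so du = (2*cos(2*s)) ds.
Rewriting, the integral becomes -4·∫ 1/u du = -4·log(u).
Substituting back, u = sin(2*s).

-4*log(sin(2*s)) + C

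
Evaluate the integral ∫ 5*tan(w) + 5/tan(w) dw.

5*log(tan(w)) + C

Let u = tan(w), so du = (tan(w)**2 + 1) dw.
Rewriting, the integral becomes 5·∫ 1/u du = 5·log(u).
Substituting back, u = tan(w).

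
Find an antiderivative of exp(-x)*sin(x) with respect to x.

-exp(-x)*sin(x)/2 - exp(-x)*cos(x)/2 + C

Let I denote the integral. Integrate by parts with u = sin(x), dv = exp(-x) dx, so v = -exp(-x): I = -exp(-x)*sin(x) + ∫ exp(-x)*cos(x) dx.
Apply parts again with u = cos(x), dv = exp(-x) dx: ∫ exp(-x)*cos(x) dx = -exp(-x)*cos(x) − I. Substituting back brings back I: I = -exp(-x)*sin(x) - exp(-x)*cos(x) − I.
Solving for I: (1 + 1)·I equals the remaining terms, so I = (1/2)·(-exp(-x)*sin(x) - exp(-x)*cos(x)).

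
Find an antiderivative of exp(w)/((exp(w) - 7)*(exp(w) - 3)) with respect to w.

Let u = e^w, du = e^w dw.
The integral becomes ∫ du/((u-3)(u-7)); decompose into partial fractions.

log(exp(w) - 7)/4 - log(exp(w) - 3)/4 + C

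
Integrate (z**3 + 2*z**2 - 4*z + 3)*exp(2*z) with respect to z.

(4*z**3 + 2*z**2 - 18*z + 21)*exp(2*z)/8 + C

Use integration by parts with u = z**3 + 2*z**2 - 4*z + 3, dv = exp(2*z) dz, so v = exp(2*z)/2.
Apply parts 3 times (tabular method): alternate signs, differentiate u down to 0, integrate dv up.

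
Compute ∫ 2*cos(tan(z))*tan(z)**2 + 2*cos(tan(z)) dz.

2*sin(tan(z)) + C

Let u = tan(z), so du = (tan(z)**2 + 1) dz.
Rewriting, the integral becomes 2·∫ cos(u) du = 2·sin(u).
Substituting back, u = tan(z).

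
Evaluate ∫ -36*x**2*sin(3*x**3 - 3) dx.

4*cos(3*x**3 - 3) + C

Let u = 3*x**3 - 3, so du = (9*x**2) dx.
Rewriting, the integral becomes -4·∫ sin(u) du = -4·-cos(u).
Substituting back, u = 3*x**3 - 3.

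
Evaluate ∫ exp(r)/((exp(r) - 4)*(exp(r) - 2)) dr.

log(exp(r) - 4)/2 - log(exp(r) - 2)/2 + C

Let u = e^r, du = e^r dr.
The integral becomes ∫ du/((u-4)(u-2)); decompose into partial fractions.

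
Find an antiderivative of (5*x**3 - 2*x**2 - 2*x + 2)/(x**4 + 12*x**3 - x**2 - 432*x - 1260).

499*log(x - 6)/858 + 663*log(x + 5)/22 - 569*log(x + 6)/6 + 1797*log(x + 7)/26 + C

Factor the denominator: (x - 6)*(x + 5)*(x + 6)*(x + 7).
Partial-fraction decomposition: 1797/(26*(x + 7)) - 569/(6*(x + 6)) + 663/(22*(x + 5)) + 499/(858*(x - 6)).
Integrate each term: A/(x−a) contributes A·log|x−a|.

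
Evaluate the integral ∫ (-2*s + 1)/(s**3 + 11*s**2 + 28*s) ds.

log(s)/28 - 3*log(s + 4)/4 + 5*log(s + 7)/7 + C

Factor the denominator: s*(s + 4)*(s + 7).
Partial-fraction decomposition: 5/(7*(s + 7)) - 3/(4*(s + 4)) + 1/(28*s).
Integrate each term: A/(s−a) contributes A·log|s−a|.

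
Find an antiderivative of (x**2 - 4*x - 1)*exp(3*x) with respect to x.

(9*x**2 - 42*x + 5)*exp(3*x)/27 + C

Use integration by parts with u = x**2 - 4*x - 1, dv = exp(3*x) dx, so v = exp(3*x)/3.
Apply parts 2 times (tabular method): alternate signs, differentiate u down to 0, integrate dv up.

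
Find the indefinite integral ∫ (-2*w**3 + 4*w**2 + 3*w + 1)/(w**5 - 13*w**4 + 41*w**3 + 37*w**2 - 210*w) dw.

Factor the denominator: w*(w - 7)*(w - 5)*(w - 3)*(w + 2).
Partial-fraction decomposition: 3/(70*(w + 2)) - 1/(15*(w - 3)) + 67/(70*(w - 5)) - 13/(14*(w - 7)) - 1/(210*w).
Integrate each term: A/(w−a) contributes A·log|w−a|.

-log(w)/210 - 13*log(w - 7)/14 + 67*log(w - 5)/70 - log(w - 3)/15 + 3*log(w + 2)/70 + C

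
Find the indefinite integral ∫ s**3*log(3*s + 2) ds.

s**4*log(3*s + 2)/4 - s**4/16 + s**3/18 - s**2/18 + 2*s/27 - 4*log(3*s + 2)/81 + C

Use integration by parts with u = log(3*s + 2), dv = s**3 ds.
Then du = 3/(3*s + 2) ds and v = s**4/4.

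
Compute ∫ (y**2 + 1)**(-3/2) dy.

y/sqrt(y**2 + 1) + C

Substitute y = tan(θ), so dy = sec(θ)^2 dθ and the radical becomes sqrt(y**2 + 1) = sec(θ) by the Pythagorean identity.
Integrate the resulting trig expression in θ, then back-substitute tan(θ) = y, sec(θ) = sqrt(y**2 + 1) (absorbing any constant into C).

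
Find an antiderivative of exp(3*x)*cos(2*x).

Let I denote the integral. Integrate by parts with u = cos(2*x), dv = exp(3*x) dx, so v = exp(3*x)/3: I = exp(3*x)*cos(2*x)/3 + (2/3)·∫ exp(3*x)*sin(2*x) dx.
Apply parts again with u = sin(2*x), dv = exp(3*x) dx: ∫ exp(3*x)*sin(2*x) dx = exp(3*x)*sin(2*x)/3 − (2/3)·I. Substituting back brings back I: I = 2*exp(3*x)*sin(2*x)/9 + exp(3*x)*cos(2*x)/3 − (4/9)·I.
Solving for I: (1 + 4/9)·I equals the remaining terms, so I = (9/13)·(2*exp(3*x)*sin(2*x)/9 + exp(3*x)*cos(2*x)/3).

2*exp(3*x)*sin(2*x)/13 + 3*exp(3*x)*cos(2*x)/13 + C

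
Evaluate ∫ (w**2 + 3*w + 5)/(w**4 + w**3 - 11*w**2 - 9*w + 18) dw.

Factor the denominator: (w - 3)*(w - 1)*(w + 2)*(w + 3).
Partial-fraction decomposition: -5/(24*(w + 3)) + 1/(5*(w + 2)) - 3/(8*(w - 1)) + 23/(60*(w - 3)).
Integrate each term: A/(w−a) contributes A·log|w−a|.

23*log(w - 3)/60 - 3*log(w - 1)/8 + log(w + 2)/5 - 5*log(w + 3)/24 + C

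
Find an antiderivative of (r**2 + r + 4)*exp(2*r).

Use integration by parts with u = r**2 + r + 4, dv = exp(2*r) dr, so v = exp(2*r)/2.
Apply parts 2 times (tabular method): alternate signs, differentiate u down to 0, integrate dv up.

(r**2 + 4)*exp(2*r)/2 + C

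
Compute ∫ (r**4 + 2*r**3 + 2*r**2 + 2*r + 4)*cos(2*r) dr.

r**4*sin(2*r)/2 + r**3*sin(2*r) + r**3*cos(2*r) - r**2*sin(2*r)/2 + 3*r**2*cos(2*r)/2 - r*sin(2*r)/2 - r*cos(2*r)/2 + 9*sin(2*r)/4 - cos(2*r)/4 + C

Use integration by parts with u = r**4 + 2*r**3 + 2*r**2 + 2*r + 4, dv = cos(2*r) dr, so v = sin(2*r)/2.
Apply parts 4 times (tabular method): alternate signs, differentiate u down to 0, integrate dv up.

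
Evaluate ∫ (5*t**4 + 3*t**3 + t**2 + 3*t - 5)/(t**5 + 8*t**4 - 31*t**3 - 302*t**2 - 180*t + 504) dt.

Factor the denominator: (t - 6)*(t - 1)*(t + 2)*(t + 6)*(t + 7).
Partial-fraction decomposition: 10999/(520*(t + 7)) - 835/(48*(t + 6)) + 49/(480*(t + 2)) - 1/(120*(t - 1)) + 7177/(6240*(t - 6)).
Integrate each term: A/(t−a) contributes A·log|t−a|.

7177*log(t - 6)/6240 - log(t - 1)/120 + 49*log(t + 2)/480 - 835*log(t + 6)/48 + 10999*log(t + 7)/520 + C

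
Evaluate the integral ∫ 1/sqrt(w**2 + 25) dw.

log(w + sqrt(w**2 + 25)) + C

Substitute w = 5·tan(θ), so dw = 5·sec(θ)^2 dθ and the radical becomes sqrt(w**2 + 25) = 5·sec(θ) by the Pythagorean identity.
Integrate the resulting trig expression in θ, then back-substitute tan(θ) = w/5, sec(θ) = sqrt(w**2 + 25)/5 (absorbing any constant into C).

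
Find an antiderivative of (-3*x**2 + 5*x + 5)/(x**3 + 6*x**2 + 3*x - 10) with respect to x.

7*log(x - 1)/18 + 17*log(x + 2)/9 - 95*log(x + 5)/18 + C

Factor the denominator: (x - 1)*(x + 2)*(x + 5).
Partial-fraction decomposition: -95/(18*(x + 5)) + 17/(9*(x + 2)) + 7/(18*(x - 1)).
Integrate each term: A/(x−a) contributes A·log|x−a|.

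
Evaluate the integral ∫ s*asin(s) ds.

s**2*asin(s)/2 + s*sqrt(-s**2 + 1)/4 - asin(s)/4 + C

Use integration by parts with u = arcsin(s), dv = s ds.
Then du = 1/sqrt(-s**2 + 1) ds.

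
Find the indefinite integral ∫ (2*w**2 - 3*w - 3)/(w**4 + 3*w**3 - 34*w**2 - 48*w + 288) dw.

Factor the denominator: (w - 4)*(w - 3)*(w + 4)*(w + 6).
Partial-fraction decomposition: -29/(60*(w + 6)) + 41/(112*(w + 4)) - 2/(21*(w - 3)) + 17/(80*(w - 4)).
Integrate each term: A/(w−a) contributes A·log|w−a|.

17*log(w - 4)/80 - 2*log(w - 3)/21 + 41*log(w + 4)/112 - 29*log(w + 6)/60 + C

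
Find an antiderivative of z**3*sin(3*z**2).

Let u = z², du = 2z dz; rewrite as (1/2)∫ u^1·sin(3u) du.
Now integrate by parts 1 time.

-z**2*cos(3*z**2)/6 + sin(3*z**2)/18 + C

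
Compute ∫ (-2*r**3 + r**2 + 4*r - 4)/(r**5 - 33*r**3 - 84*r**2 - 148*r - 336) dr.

Factor the denominator: (r - 7)*(r + 3)*(r + 4)*(r**2 + 4).
Partial-fraction decomposition: -2*(167*r + 162)/(3445*(r**2 + 4)) + 31/(55*(r + 4)) - 47/(130*(r + 3)) - 613/(5830*(r - 7)).
Integrate each term; A/(r−a) gives A·log|r−a|; the (Br+D)/(r²+p²) term gives a log and an atan.

-613*log(r - 7)/5830 - 47*log(r + 3)/130 + 31*log(r + 4)/55 - 167*log(r**2 + 4)/3445 - 162*atan(r/2)/3445 + C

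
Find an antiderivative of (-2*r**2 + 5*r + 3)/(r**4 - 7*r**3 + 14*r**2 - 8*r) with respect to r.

Factor the denominator: r*(r - 4)*(r - 2)*(r - 1).
Partial-fraction decomposition: 2/(r - 1) - 5/(4*(r - 2)) - 3/(8*(r - 4)) - 3/(8*r).
Integrate each term: A/(r−a) contributes A·log|r−a|.

-5*log(r - 2)/4 + 2*log(r - 1) - 3*log(r**2 - 4*r)/8 + C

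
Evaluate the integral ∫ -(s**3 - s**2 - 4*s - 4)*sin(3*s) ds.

Use integration by parts with u = s**3 - s**2 - 4*s - 4, dv = -sin(3*s) ds, so v = cos(3*s)/3.
Apply parts 3 times (tabular method): alternate signs, differentiate u down to 0, integrate dv up.

s**3*cos(3*s)/3 - s**2*sin(3*s)/3 - s**2*cos(3*s)/3 + 2*s*sin(3*s)/9 - 14*s*cos(3*s)/9 + 14*sin(3*s)/27 - 34*cos(3*s)/27 + C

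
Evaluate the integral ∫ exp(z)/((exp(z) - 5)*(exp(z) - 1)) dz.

log(exp(z) - 5)/4 - log(exp(z) - 1)/4 + C

Let u = e^z, du = e^z dz.
The integral becomes ∫ du/((u-1)(u-5)); decompose into partial fractions.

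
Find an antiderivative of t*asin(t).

t**2*asin(t)/2 + t*sqrt(-t**2 + 1)/4 - asin(t)/4 + C

Use integration by parts with u = arcsin(t), dv = t dt.
Then du = 1/sqrt(-t**2 + 1) dt.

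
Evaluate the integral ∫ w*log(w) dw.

Use integration by parts with u = log(w), dv = w dw.
Then du = 1/w dw and v = w**2/2.

w**2*log(w)/2 - w**2/4 + C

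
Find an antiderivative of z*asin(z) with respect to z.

Use integration by parts with u = arcsin(z), dv = z dz.
Then du = 1/sqrt(-z**2 + 1) dz.

z**2*asin(z)/2 + z*sqrt(-z**2 + 1)/4 - asin(z)/4 + C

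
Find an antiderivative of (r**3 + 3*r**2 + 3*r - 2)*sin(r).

Use integration by parts with u = r**3 + 3*r**2 + 3*r - 2, dv = sin(r) dr, so v = -cos(r).
Apply parts 3 times (tabular method): alternate signs, differentiate u down to 0, integrate dv up.

-r**3*cos(r) + 3*r**2*sin(r) - 3*r**2*cos(r) + 6*r*sin(r) + 3*r*cos(r) - 3*sin(r) + 8*cos(r) + C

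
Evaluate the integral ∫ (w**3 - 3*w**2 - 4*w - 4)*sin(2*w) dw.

Use integration by parts with u = w**3 - 3*w**2 - 4*w - 4, dv = sin(2*w) dw, so v = -cos(2*w)/2.
Apply parts 3 times (tabular method): alternate signs, differentiate u down to 0, integrate dv up.

-w**3*cos(2*w)/2 + 3*w**2*sin(2*w)/4 + 3*w**2*cos(2*w)/2 - 3*w*sin(2*w)/2 + 11*w*cos(2*w)/4 - 11*sin(2*w)/8 + 5*cos(2*w)/4 + C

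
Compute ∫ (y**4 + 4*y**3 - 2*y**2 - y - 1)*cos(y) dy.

Use integration by parts with u = y**4 + 4*y**3 - 2*y**2 - y - 1, dv = cos(y) dy, so v = sin(y).
Apply parts 4 times (tabular method): alternate signs, differentiate u down to 0, integrate dv up.

y**4*sin(y) + 4*y**3*sin(y) + 4*y**3*cos(y) - 14*y**2*sin(y) + 12*y**2*cos(y) - 25*y*sin(y) - 28*y*cos(y) + 27*sin(y) - 25*cos(y) + C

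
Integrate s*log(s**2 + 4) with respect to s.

Let u = s**2 + 4, so du = (2*s) ds.
The integral becomes (1/2)·∫ log(u) du; integrate by parts with u′=log(u), dv′=du.

s**2*log(s**2 + 4)/2 - s**2/2 + 2*log(s**2 + 4) + C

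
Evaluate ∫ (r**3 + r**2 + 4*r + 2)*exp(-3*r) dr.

Use integration by parts with u = r**3 + r**2 + 4*r + 2, dv = exp(-3*r) dr, so v = -exp(-3*r)/3.
Apply parts 3 times (tabular method): alternate signs, differentiate u down to 0, integrate dv up.

(-9*r**3 - 18*r**2 - 48*r - 34)*exp(-3*r)/27 + C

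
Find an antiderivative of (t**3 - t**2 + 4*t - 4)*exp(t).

Use integration by parts with u = t**3 - t**2 + 4*t - 4, dv = exp(t) dt, so v = exp(t).
Apply parts 3 times (tabular method): alternate signs, differentiate u down to 0, integrate dv up.

(t**3 - 4*t**2 + 12*t - 16)*exp(t) + C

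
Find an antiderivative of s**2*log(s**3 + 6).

s**3*log(s**3 + 6)/3 - s**3/3 + 2*log(s**3 + 6) + C

Let u = s**3 + 6, so du = (3*s**2) ds.
The integral becomes (1/3)·∫ log(u) du; integrate by parts with u′=log(u), dv′=du.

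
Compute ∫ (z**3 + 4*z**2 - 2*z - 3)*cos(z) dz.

z**3*sin(z) + 4*z**2*sin(z) + 3*z**2*cos(z) - 8*z*sin(z) + 8*z*cos(z) - 11*sin(z) - 8*cos(z) + C

Use integration by parts with u = z**3 + 4*z**2 - 2*z - 3, dv = cos(z) dz, so v = sin(z).
Apply parts 3 times (tabular method): alternate signs, differentiate u down to 0, integrate dv up.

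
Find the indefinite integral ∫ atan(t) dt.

t*atan(t) - log(t**2 + 1)/2 + C

Use integration by parts with u = arctan(t), dv = dt.
Then du = 1/(t**2 + 1) dt.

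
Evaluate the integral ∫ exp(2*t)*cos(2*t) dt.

exp(2*t)*sin(2*t)/4 + exp(2*t)*cos(2*t)/4 + C

Let I denote the integral. Integrate by parts with u = cos(2*t), dv = exp(2*t) dt, so v = exp(2*t)/2: I = exp(2*t)*cos(2*t)/2 + ∫ exp(2*t)*sin(2*t) dt.
Apply parts again with u = sin(2*t), dv = exp(2*t) dt: ∫ exp(2*t)*sin(2*t) dt = exp(2*t)*sin(2*t)/2 − I. Substituting back brings back I: I = exp(2*t)*sin(2*t)/2 + exp(2*t)*cos(2*t)/2 − I.
Solving for I: (1 + 1)·I equals the remaining terms, so I = (1/2)·(exp(2*t)*sin(2*t)/2 + exp(2*t)*cos(2*t)/2).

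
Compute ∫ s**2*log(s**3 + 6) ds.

Let u = s**3 + 6, so du = (3*s**2) ds.
The integral becomes (1/3)·∫ log(u) du; integrate by parts with u′=log(u), dv′=du.

s**3*log(s**3 + 6)/3 - s**3/3 + 2*log(s**3 + 6) + C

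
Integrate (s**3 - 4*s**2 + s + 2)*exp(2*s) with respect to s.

Use integration by parts with u = s**3 - 4*s**2 + s + 2, dv = exp(2*s) ds, so v = exp(2*s)/2.
Apply parts 3 times (tabular method): alternate signs, differentiate u down to 0, integrate dv up.

(4*s**3 - 22*s**2 + 26*s - 5)*exp(2*s)/8 + C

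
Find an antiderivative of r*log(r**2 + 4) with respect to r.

Let u = r**2 + 4, so du = (2*r) dr.
The integral becomes (1/2)·∫ log(u) du; integrate by parts with u′=log(u), dv′=du.

r**2*log(r**2 + 4)/2 - r**2/2 + 2*log(r**2 + 4) + C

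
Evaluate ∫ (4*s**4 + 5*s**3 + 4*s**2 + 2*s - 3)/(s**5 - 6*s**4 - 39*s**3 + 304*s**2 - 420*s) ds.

log(s)/140 + 2139*log(s - 6)/104 - 808*log(s - 5)/45 + 121*log(s - 2)/216 + 2017*log(s + 7)/2457 + C

Factor the denominator: s*(s - 6)*(s - 5)*(s - 2)*(s + 7).
Partial-fraction decomposition: 2017/(2457*(s + 7)) + 121/(216*(s - 2)) - 808/(45*(s - 5)) + 2139/(104*(s - 6)) + 1/(140*s).
Integrate each term: A/(s−a) contributes A·log|s−a|.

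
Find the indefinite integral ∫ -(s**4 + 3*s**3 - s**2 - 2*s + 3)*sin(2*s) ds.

Use integration by parts with u = s**4 + 3*s**3 - s**2 - 2*s + 3, dv = -sin(2*s) ds, so v = cos(2*s)/2.
Apply parts 4 times (tabular method): alternate signs, differentiate u down to 0, integrate dv up.

s**4*cos(2*s)/2 - s**3*sin(2*s) + 3*s**3*cos(2*s)/2 - 9*s**2*sin(2*s)/4 - 2*s**2*cos(2*s) + 2*s*sin(2*s) - 13*s*cos(2*s)/4 + 13*sin(2*s)/8 + 5*cos(2*s)/2 + C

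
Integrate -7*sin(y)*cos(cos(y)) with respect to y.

Let u = cos(y), so du = (-sin(y)) dy.
Rewriting, the integral becomes 7·∫ cos(u) du = 7·sin(u).
Substituting back, u = cos(y).

7*sin(cos(y)) + C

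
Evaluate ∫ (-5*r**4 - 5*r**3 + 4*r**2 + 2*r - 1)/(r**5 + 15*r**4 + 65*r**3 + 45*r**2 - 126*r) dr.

Factor the denominator: r*(r - 1)*(r + 3)*(r + 6)*(r + 7).
Partial-fraction decomposition: -10109/(224*(r + 7)) + 5269/(126*(r + 6)) - 241/(144*(r + 3)) - 5/(224*(r - 1)) + 1/(126*r).
Integrate each term: A/(r−a) contributes A·log|r−a|.

log(r)/126 - 5*log(r - 1)/224 - 241*log(r + 3)/144 + 5269*log(r + 6)/126 - 10109*log(r + 7)/224 + C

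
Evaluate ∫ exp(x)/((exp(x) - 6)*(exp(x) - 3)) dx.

log(exp(x) - 6)/3 - log(exp(x) - 3)/3 + C

Let u = e^x, du = e^x dx.
The integral becomes ∫ du/((u-6)(u-3)); decompose into partial fractions.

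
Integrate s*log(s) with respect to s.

s**2*log(s)/2 - s**2/4 + C

Use integration by parts with u = log(s), dv = s ds.
Then du = 1/s ds and v = s**2/2.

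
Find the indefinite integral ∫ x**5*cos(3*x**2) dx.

Let u = x², du = 2x dx; rewrite as (1/2)∫ u^2·cos(3u) du.
Now integrate by parts 2 times.

x**4*sin(3*x**2)/6 + x**2*cos(3*x**2)/9 - sin(3*x**2)/27 + C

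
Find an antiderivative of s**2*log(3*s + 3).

s**3*log(3*s + 3)/3 - s**3/9 + s**2/6 - s/3 + log(s + 1)/3 + C

Use integration by parts with u = log(3*s + 3), dv = s**2 ds.
Then du = 3/(3*s + 3) ds and v = s**3/3.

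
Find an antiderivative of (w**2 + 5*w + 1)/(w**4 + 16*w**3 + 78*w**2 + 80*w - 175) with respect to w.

Factor the denominator: (w - 1)*(w + 5)**2*(w + 7).
Partial-fraction decomposition: -15/(32*(w + 7)) + 4/(9*(w + 5)) - 1/(12*(w + 5)**2) + 7/(288*(w - 1)).
Integrate each term; A/(w−a) gives A·log|w−a|; A/(w−a)² gives −A/(w−a).

7*log(w - 1)/288 + 4*log(w + 5)/9 - 15*log(w + 7)/32 + 1/(12*w + 60) + C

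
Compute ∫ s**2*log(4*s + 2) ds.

Use integration by parts with u = log(4*s + 2), dv = s**2 ds.
Then du = 4/(4*s + 2) ds and v = s**3/3.

s**3*log(4*s + 2)/3 - s**3/9 + s**2/12 - s/12 + log(2*s + 1)/24 + C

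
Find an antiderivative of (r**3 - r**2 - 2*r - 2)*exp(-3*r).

(-3*r**3 + 6*r + 8)*exp(-3*r)/9 + C

Use integration by parts with u = r**3 - r**2 - 2*r - 2, dv = exp(-3*r) dr, so v = -exp(-3*r)/3.
Apply parts 3 times (tabular method): alternate signs, differentiate u down to 0, integrate dv up.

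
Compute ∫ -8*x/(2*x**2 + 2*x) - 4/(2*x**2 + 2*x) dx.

Let u = 2*x**2 + 2*x, so du = (4*x + 2) dx.
Rewriting, the integral becomes -2·∫ 1/u du = -2·log(u).
Substituting back, u = 2*x**2 + 2*x.

-2*log(2*x**2 + 2*x) + C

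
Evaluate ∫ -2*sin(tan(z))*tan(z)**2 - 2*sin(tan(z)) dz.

Let u = tan(z), so du = (tan(z)**2 + 1) dz.
Rewriting, the integral becomes -2·∫ sin(u) du = -2·-cos(u).
Substituting back, u = tan(z).

2*cos(tan(z)) + C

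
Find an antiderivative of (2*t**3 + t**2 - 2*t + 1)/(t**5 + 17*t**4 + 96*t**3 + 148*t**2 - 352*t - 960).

17*log(t - 2)/2016 - 335*log(t + 4)/18 + 214*log(t + 5)/7 - 383*log(t + 6)/32 - 103/(12*t + 48) + C

Factor the denominator: (t - 2)*(t + 4)**2*(t + 5)*(t + 6).
Partial-fraction decomposition: -383/(32*(t + 6)) + 214/(7*(t + 5)) - 335/(18*(t + 4)) + 103/(12*(t + 4)**2) + 17/(2016*(t - 2)).
Integrate each term; A/(t−a) gives A·log|t−a|; A/(t−a)² gives −A/(t−a).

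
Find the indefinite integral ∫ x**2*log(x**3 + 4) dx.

x**3*log(x**3 + 4)/3 - x**3/3 + 4*log(x**3 + 4)/3 + C

Let u = x**3 + 4, so du = (3*x**2) dx.
The integral becomes (1/3)·∫ log(u) du; integrate by parts with u′=log(u), dv′=du.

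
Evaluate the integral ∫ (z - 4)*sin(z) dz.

Use integration by parts with u = z - 4, dv = sin(z) dz, so v = -cos(z).
Apply parts 1 times (tabular method): alternate signs, differentiate u down to 0, integrate dv up.

-z*cos(z) + sin(z) + 4*cos(z) + C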